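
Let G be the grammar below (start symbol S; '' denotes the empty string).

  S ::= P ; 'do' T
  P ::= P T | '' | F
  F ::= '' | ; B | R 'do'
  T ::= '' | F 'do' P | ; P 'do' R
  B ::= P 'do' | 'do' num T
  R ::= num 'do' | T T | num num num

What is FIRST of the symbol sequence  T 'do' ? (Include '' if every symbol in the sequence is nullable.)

Add FIRST(T)\{''} = { 'do', ;, num }; T is nullable, continue.
'do' is a terminal; add {'do'} and stop.

{ 'do', ;, num }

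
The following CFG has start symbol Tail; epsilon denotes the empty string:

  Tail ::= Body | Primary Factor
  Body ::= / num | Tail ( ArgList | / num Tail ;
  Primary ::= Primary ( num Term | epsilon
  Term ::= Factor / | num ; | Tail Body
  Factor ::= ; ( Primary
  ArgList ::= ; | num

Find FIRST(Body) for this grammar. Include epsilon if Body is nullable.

{ (, /, ; }

Body ::= / num contributes {/}.
From Body ::= Tail ( ArgList: add FIRST(Tail) = { (, /, ; }.
Body ::= / num Tail ; contributes {/}.
Union: FIRST(Body) = { (, /, ; }.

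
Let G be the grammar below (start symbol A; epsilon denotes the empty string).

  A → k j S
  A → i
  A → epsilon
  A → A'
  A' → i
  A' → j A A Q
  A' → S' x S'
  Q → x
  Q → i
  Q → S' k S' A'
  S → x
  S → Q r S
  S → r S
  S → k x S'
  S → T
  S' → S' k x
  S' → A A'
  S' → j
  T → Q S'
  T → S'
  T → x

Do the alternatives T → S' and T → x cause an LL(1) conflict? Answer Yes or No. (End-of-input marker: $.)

No

FIRST(S') = { i, j, k } and FIRST(x) = { x }.
The FIRST sets are disjoint and neither alternative is nullable — no conflict.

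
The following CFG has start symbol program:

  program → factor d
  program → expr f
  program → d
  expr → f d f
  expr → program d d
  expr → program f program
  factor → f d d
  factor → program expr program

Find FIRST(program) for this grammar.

{ d, f }

From program → factor d: add FIRST(factor) = { d, f }.
From program → expr f: add FIRST(expr) = { d, f }.
program → d contributes {d}.
Union: FIRST(program) = { d, f }.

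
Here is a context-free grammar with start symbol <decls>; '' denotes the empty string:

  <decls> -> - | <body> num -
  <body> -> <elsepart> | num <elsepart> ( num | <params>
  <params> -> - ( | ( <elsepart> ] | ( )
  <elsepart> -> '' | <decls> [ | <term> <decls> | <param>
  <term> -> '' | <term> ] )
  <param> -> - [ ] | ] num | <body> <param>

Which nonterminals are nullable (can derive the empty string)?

Directly nullable (have an ''-production): <elsepart>, <term>.
<body> -> <elsepart> with every symbol nullable, so <body> is nullable.
No other nonterminal has a production whose RHS symbols are all nullable.

{ <body>, <elsepart>, <term> }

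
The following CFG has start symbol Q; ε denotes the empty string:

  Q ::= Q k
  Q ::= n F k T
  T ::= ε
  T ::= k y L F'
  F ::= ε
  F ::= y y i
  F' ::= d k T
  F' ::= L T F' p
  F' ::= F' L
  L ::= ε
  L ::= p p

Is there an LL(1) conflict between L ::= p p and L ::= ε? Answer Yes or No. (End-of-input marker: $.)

FIRST(p p) = { p } and FIRST(ε) = { ε }.
The second alternative is nullable and FOLLOW(L) = { $, d, k, p } shares p with FIRST of the first — conflict.

Yes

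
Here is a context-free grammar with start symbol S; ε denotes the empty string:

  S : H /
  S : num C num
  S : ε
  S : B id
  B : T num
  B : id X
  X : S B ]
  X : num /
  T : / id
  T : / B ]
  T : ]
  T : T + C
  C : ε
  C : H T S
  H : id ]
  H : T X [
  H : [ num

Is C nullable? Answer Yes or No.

C has an ε-production, so C ⇒ ε.

Yes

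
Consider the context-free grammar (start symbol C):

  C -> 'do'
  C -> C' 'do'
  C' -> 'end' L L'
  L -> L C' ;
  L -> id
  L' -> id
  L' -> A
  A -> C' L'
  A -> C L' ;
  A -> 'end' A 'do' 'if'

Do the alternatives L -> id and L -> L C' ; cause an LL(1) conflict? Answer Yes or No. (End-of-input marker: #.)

FIRST(id) = { id } and FIRST(L C' ;) = { id }.
Both contain id, so the two alternatives are not disjoint — LL(1) conflict.

Yes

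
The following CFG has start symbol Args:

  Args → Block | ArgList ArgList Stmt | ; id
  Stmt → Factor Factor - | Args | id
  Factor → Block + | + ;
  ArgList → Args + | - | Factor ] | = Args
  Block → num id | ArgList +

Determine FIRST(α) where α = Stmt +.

{ +, -, ;, =, id, num }

Add FIRST(Stmt) = { +, -, ;, =, id, num }; Stmt is not nullable, stop.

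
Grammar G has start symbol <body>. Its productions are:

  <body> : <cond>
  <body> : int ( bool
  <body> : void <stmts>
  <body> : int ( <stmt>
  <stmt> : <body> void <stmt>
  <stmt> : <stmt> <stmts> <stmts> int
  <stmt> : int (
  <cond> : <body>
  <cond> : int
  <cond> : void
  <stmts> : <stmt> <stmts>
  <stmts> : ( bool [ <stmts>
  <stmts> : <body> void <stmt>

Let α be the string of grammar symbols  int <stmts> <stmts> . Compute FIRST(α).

{ int }

int is a terminal; add {int} and stop.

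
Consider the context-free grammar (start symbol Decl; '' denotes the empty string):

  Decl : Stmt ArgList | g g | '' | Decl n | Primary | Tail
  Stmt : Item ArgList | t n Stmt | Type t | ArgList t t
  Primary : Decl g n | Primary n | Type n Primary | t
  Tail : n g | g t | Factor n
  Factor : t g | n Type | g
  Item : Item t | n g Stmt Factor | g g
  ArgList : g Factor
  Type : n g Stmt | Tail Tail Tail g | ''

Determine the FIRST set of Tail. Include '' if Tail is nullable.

Tail : n g contributes {n}.
Tail : g t contributes {g}.
From Tail : Factor n: add FIRST(Factor) = { g, n, t }.
Union: FIRST(Tail) = { g, n, t }.

{ g, n, t }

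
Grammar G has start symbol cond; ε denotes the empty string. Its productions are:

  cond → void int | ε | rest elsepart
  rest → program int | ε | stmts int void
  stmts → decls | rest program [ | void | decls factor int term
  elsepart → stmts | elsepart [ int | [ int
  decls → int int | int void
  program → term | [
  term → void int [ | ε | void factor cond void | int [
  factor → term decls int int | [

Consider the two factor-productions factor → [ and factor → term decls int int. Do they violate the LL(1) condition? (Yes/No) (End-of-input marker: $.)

No

FIRST([) = { [ } and FIRST(term decls int int) = { int, void }.
The FIRST sets are disjoint and neither alternative is nullable — no conflict.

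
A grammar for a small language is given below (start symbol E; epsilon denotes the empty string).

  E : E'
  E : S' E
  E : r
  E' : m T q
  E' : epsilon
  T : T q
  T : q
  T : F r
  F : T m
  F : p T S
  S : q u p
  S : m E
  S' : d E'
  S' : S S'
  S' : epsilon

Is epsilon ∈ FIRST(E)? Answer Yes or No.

Yes

E : E' and each of E' is nullable, so E ⇒* epsilon.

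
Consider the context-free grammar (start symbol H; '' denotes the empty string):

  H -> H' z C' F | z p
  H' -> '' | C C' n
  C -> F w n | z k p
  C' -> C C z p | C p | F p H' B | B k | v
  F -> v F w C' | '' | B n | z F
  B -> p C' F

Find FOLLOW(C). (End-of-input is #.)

In H' -> C C' n: add FIRST(C' n) = { p, v, w, z }.
In C' -> C C z p: add FIRST(C z p) = { p, v, w, z }.
In C' -> C C z p: add FIRST(z p) = { z }.
In C' -> C p: add FIRST(p) = { p }.
Union: FOLLOW(C) = { p, v, w, z }.

{ p, v, w, z }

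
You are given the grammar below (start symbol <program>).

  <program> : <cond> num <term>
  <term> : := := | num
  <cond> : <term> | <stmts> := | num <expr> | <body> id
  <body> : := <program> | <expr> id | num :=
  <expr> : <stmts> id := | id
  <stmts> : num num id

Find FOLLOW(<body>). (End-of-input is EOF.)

In <cond> : <body> id: add FIRST(id) = { id }.
Union: FOLLOW(<body>) = { id }.

{ id }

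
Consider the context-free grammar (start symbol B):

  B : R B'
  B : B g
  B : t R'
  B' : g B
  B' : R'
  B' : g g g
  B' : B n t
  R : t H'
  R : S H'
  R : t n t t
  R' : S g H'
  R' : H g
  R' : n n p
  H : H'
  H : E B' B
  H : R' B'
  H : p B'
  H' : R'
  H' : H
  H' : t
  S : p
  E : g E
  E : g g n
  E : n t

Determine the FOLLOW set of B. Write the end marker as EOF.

B is the start symbol, so EOF ∈ FOLLOW(B).
In B : B g: add FIRST(g) = { g }.
In B' : g B: B is at the end, add FOLLOW(B') = { EOF, g, n, p, t }.
In B' : B n t: add FIRST(n t) = { n }.
In H : E B' B: B is at the end, add FOLLOW(H) = { EOF, g, n, p, t }.
Union: FOLLOW(B) = { EOF, g, n, p, t }.

{ EOF, g, n, p, t }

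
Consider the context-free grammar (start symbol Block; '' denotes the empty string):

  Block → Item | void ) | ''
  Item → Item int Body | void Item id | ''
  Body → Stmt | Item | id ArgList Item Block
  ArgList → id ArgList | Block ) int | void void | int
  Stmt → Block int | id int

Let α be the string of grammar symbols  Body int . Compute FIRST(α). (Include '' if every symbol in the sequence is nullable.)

{ id, int, void }

Add FIRST(Body)\{''} = { id, int, void }; Body is nullable, continue.
int is a terminal; add {int} and stop.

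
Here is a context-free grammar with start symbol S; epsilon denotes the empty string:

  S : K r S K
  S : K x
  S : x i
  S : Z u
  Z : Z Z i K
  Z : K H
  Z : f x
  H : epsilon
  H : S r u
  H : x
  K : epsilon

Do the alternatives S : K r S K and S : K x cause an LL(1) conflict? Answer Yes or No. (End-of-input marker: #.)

No

FIRST(K r S K) = { r } and FIRST(K x) = { x }.
The FIRST sets are disjoint and neither alternative is nullable — no conflict.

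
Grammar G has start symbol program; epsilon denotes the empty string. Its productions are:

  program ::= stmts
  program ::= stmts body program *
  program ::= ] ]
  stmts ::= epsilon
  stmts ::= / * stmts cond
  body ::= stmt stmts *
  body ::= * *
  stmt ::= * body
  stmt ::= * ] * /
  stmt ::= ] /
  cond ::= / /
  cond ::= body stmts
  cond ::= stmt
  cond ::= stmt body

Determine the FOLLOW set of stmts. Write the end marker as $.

In program ::= stmts: stmts is at the end, add FOLLOW(program) = { $, * }.
In program ::= stmts body program *: add FIRST(body program *) = { *, ] }.
In stmts ::= / * stmts cond: add FIRST(cond) = { *, /, ] }.
In body ::= stmt stmts *: add FIRST(*) = { * }.
In cond ::= body stmts: stmts is at the end, add FOLLOW(cond) = { $, *, /, ] }.
Union: FOLLOW(stmts) = { $, *, /, ] }.

{ $, *, /, ] }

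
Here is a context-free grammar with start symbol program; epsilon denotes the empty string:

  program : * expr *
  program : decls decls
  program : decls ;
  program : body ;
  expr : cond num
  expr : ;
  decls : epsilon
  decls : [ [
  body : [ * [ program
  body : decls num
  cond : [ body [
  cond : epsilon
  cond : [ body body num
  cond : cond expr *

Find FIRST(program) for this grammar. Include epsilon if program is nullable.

{ *, ;, [, num, epsilon }

program : * expr * contributes {*}.
From program : decls decls: decls, decls nullable, take FIRST(decls) ∪ FIRST(decls) = { [ }; also epsilon since the whole RHS is nullable.
From program : decls ;: decls nullable, take FIRST(decls) ∪ {;} = { ;, [ }.
From program : body ;: add FIRST(body) = { [, num }.
Union: FIRST(program) = { *, ;, [, num, epsilon }.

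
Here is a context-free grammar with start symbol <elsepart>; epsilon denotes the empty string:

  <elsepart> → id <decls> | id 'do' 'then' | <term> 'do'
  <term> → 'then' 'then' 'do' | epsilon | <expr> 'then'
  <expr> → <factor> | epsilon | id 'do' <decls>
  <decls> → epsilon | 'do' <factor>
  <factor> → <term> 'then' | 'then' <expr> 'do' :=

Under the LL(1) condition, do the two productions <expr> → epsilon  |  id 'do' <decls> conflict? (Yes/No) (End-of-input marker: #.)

FIRST(epsilon) = { epsilon } and FIRST(id 'do' <decls>) = { id }.
The first is nullable but FOLLOW(<expr>) = { 'do', 'then' } is disjoint from FIRST of the second.

No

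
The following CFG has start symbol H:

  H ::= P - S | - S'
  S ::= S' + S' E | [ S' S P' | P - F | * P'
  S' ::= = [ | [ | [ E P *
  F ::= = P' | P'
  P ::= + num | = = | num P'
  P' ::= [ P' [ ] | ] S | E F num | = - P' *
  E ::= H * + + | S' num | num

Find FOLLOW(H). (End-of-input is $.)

H is the start symbol, so $ ∈ FOLLOW(H).
In E ::= H * + +: add FIRST(* + +) = { * }.
Union: FOLLOW(H) = { $, * }.

{ $, * }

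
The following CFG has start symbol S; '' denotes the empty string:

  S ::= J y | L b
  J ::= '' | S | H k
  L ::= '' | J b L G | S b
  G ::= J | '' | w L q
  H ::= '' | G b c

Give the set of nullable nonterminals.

Directly nullable (have an ''-production): J, L, G, H.
No other nonterminal has a production whose RHS symbols are all nullable.

{ G, H, J, L }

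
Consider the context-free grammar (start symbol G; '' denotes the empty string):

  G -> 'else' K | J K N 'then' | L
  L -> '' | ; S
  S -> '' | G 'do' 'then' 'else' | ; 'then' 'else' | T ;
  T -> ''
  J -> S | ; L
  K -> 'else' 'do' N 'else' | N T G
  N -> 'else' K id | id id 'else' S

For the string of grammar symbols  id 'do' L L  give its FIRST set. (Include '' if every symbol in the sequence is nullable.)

id is a terminal; add {id} and stop.

{ id }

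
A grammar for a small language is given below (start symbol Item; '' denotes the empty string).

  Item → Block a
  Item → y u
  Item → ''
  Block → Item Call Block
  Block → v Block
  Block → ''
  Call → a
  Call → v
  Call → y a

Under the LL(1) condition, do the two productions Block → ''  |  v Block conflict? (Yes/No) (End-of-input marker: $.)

No

FIRST('') = { '' } and FIRST(v Block) = { v }.
The first is nullable but FOLLOW(Block) = { a } is disjoint from FIRST of the second.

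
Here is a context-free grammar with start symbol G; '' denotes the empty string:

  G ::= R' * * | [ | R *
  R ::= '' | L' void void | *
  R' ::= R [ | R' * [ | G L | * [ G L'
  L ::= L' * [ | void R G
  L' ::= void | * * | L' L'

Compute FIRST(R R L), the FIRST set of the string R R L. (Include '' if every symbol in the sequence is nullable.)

{ *, void }

Add FIRST(R)\{''} = { *, void }; R is nullable, continue.
Add FIRST(R)\{''} = { *, void }; R is nullable, continue.
Add FIRST(L) = { *, void }; L is not nullable, stop.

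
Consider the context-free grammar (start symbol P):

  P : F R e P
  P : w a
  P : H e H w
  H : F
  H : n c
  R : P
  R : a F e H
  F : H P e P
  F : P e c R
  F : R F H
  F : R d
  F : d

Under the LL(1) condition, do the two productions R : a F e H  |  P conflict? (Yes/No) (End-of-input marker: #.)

Yes

FIRST(a F e H) = { a } and FIRST(P) = { a, d, n, w }.
Both contain a, so the two alternatives are not disjoint — LL(1) conflict.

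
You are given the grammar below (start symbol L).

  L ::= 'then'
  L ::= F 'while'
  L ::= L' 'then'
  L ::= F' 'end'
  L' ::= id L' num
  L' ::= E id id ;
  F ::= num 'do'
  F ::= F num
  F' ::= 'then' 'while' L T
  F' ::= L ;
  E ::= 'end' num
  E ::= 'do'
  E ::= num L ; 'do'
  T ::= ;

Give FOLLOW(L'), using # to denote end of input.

In L ::= L' 'then': add FIRST('then') = { 'then' }.
In L' ::= id L' num: add FIRST(num) = { num }.
Union: FOLLOW(L') = { 'then', num }.

{ 'then', num }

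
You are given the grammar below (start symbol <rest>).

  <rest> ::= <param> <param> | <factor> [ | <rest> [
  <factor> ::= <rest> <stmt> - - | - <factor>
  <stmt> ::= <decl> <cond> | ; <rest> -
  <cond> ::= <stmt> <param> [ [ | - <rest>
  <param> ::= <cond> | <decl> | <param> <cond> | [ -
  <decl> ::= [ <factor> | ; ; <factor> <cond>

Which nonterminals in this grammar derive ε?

{ } (none)

No nonterminal has an empty production or an RHS whose symbols are all nullable.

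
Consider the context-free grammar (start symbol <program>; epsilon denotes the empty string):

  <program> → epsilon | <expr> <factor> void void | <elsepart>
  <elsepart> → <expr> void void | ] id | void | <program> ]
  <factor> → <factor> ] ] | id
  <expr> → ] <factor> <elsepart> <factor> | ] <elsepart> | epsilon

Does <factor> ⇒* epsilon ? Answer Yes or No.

No

Nullable nonterminals: <expr>, <program>.
No production of <factor> has an RHS whose symbols are all nullable, so <factor> is not nullable.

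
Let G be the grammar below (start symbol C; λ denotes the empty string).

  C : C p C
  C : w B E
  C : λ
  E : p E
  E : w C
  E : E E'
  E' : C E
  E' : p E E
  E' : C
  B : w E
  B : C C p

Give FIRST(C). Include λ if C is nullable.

{ p, w, λ }

From C : C p C: C nullable, take FIRST(C) ∪ {p} = { p, w }.
C : w B E contributes {w}.
C : λ contributes λ.
Union: FIRST(C) = { p, w, λ }.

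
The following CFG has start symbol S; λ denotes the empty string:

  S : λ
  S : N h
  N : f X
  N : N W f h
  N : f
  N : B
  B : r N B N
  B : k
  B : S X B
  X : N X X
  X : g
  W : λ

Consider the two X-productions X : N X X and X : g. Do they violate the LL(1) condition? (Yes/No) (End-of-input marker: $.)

FIRST(N X X) = { f, g, k, r } and FIRST(g) = { g }.
Both contain g, so the two alternatives are not disjoint — LL(1) conflict.

Yes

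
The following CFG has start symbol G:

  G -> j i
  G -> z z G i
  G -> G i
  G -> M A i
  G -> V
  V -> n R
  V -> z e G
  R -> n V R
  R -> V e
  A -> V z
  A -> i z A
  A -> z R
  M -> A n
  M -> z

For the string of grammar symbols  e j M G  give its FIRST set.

e is a terminal; add {e} and stop.

{ e }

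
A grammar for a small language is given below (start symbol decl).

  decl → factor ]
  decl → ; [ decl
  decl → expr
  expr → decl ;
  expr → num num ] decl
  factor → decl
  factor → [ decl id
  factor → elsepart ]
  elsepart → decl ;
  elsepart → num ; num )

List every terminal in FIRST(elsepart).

{ ;, [, num }

From elsepart → decl ;: add FIRST(decl) = { ;, [, num }.
elsepart → num ; num ) contributes {num}.
Union: FIRST(elsepart) = { ;, [, num }.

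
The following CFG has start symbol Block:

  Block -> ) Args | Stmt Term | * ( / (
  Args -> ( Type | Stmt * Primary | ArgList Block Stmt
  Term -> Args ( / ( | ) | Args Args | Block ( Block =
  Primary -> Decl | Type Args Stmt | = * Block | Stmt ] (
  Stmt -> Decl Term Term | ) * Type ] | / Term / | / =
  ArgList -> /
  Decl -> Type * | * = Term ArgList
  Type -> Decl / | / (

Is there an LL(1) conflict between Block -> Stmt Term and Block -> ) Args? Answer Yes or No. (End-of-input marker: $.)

Yes

FIRST(Stmt Term) = { ), *, / } and FIRST() Args) = { ) }.
Both contain ), so the two alternatives are not disjoint — LL(1) conflict.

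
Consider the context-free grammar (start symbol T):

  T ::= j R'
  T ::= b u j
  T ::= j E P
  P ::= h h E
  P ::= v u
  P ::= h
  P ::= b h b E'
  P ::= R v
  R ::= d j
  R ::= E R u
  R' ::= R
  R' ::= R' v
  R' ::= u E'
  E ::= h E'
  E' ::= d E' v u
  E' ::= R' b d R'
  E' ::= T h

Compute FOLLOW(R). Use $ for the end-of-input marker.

{ $, b, d, h, u, v }

In P ::= R v: add FIRST(v) = { v }.
In R ::= E R u: add FIRST(u) = { u }.
In R' ::= R: R is at the end, add FOLLOW(R') = { $, b, d, h, v }.
Union: FOLLOW(R) = { $, b, d, h, u, v }.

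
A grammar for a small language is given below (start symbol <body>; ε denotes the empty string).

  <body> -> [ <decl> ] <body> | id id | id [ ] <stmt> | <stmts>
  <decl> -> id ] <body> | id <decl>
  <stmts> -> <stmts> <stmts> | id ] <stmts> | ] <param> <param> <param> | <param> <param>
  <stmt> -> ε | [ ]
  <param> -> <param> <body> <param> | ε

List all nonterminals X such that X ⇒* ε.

Directly nullable (have an ε-production): <stmt>, <param>.
<body> -> <stmts> with every symbol nullable, so <body> is nullable.
<stmts> -> <stmts> <stmts> with every symbol nullable, so <stmts> is nullable.
No other nonterminal has a production whose RHS symbols are all nullable.

{ <body>, <param>, <stmt>, <stmts> }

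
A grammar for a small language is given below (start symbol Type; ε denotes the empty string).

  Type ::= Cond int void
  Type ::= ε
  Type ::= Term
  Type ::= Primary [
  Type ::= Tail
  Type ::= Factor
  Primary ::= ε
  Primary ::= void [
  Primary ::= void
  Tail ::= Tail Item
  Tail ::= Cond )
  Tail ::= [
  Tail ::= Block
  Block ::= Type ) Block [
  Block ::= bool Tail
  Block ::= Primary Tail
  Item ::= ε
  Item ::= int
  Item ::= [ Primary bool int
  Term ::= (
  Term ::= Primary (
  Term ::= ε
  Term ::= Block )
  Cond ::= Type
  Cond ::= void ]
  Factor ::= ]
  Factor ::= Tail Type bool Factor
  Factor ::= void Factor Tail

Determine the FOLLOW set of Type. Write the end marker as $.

{ $, ), bool, int }

Type is the start symbol, so $ ∈ FOLLOW(Type).
In Block ::= Type ) Block [: add FIRST() Block [) = { ) }.
In Cond ::= Type: Type is at the end, add FOLLOW(Cond) = { ), int }.
In Factor ::= Tail Type bool Factor: add FIRST(bool Factor) = { bool }.
Union: FOLLOW(Type) = { $, ), bool, int }.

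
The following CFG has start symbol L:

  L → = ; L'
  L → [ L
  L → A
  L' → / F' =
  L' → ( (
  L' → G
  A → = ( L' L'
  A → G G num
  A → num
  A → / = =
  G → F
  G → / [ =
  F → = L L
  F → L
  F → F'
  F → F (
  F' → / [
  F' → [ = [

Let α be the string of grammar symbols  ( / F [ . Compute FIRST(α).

( is a terminal; add {(} and stop.

{ ( }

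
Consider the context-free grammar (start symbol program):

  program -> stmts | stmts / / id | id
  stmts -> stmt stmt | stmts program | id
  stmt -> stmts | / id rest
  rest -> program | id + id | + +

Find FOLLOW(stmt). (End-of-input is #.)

{ #, /, id }

In stmts -> stmt stmt: add FIRST(stmt) = { /, id }.
In stmts -> stmt stmt: stmt is at the end, add FOLLOW(stmts) = { #, /, id }.
Union: FOLLOW(stmt) = { #, /, id }.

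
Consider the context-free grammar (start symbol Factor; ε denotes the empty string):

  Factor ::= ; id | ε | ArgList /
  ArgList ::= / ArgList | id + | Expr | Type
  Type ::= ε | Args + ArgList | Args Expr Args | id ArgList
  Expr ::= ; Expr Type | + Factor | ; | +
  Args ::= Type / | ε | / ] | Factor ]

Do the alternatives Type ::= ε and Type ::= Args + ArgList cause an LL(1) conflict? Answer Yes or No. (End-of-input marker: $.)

Yes

FIRST(ε) = { ε } and FIRST(Args + ArgList) = { +, /, ;, ], id }.
The first alternative is nullable and FOLLOW(Type) = { +, /, ;, ], id } shares + with FIRST of the second — conflict.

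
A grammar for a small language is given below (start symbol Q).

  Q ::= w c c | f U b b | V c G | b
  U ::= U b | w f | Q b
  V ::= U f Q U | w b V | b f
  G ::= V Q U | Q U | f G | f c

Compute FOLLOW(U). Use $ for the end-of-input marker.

{ $, b, c, f, w }

In Q ::= f U b b: add FIRST(b b) = { b }.
In U ::= U b: add FIRST(b) = { b }.
In V ::= U f Q U: add FIRST(f Q U) = { f }.
In V ::= U f Q U: U is at the end, add FOLLOW(V) = { b, c, f, w }.
In G ::= V Q U: U is at the end, add FOLLOW(G) = { $, b, f, w }.
In G ::= Q U: U is at the end, add FOLLOW(G) = { $, b, f, w }.
Union: FOLLOW(U) = { $, b, c, f, w }.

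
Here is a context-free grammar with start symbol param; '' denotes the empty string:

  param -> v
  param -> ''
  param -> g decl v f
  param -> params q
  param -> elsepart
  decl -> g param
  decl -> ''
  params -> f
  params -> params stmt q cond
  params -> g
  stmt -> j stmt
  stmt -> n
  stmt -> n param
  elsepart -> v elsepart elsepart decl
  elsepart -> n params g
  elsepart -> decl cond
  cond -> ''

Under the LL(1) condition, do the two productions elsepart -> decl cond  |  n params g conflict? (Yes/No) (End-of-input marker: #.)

Yes

FIRST(decl cond) = { g, '' } and FIRST(n params g) = { n }.
The first alternative is nullable and FOLLOW(elsepart) = { #, g, n, q, v } shares n with FIRST of the second — conflict.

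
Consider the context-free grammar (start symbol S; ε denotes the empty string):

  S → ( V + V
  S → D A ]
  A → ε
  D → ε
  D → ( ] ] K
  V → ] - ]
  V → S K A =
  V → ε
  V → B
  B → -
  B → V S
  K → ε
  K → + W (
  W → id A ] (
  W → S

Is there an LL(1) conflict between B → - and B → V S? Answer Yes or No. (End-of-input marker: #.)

Yes

FIRST(-) = { - } and FIRST(V S) = { (, -, ] }.
Both contain -, so the two alternatives are not disjoint — LL(1) conflict.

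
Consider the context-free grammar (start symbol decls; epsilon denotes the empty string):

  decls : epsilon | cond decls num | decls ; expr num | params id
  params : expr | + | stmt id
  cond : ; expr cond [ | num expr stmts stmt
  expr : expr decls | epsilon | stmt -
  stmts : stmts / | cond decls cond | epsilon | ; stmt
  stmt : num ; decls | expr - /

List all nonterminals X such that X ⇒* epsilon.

Directly nullable (have an epsilon-production): decls, expr, stmts.
params : expr with every symbol nullable, so params is nullable.
No other nonterminal has a production whose RHS symbols are all nullable.

{ decls, expr, params, stmts }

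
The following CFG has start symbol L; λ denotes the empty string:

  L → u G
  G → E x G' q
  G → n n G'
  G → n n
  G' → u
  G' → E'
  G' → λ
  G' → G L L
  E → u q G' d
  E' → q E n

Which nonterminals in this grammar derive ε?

{ G' }

Directly nullable (have an λ-production): G'.
No other nonterminal has a production whose RHS symbols are all nullable.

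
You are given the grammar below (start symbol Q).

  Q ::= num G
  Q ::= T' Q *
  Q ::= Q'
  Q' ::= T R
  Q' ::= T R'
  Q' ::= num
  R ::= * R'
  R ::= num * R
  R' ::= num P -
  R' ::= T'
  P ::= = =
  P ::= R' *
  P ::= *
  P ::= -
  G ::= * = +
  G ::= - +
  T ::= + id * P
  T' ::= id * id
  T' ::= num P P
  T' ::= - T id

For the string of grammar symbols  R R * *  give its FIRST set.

{ *, num }

Add FIRST(R) = { *, num }; R is not nullable, stop.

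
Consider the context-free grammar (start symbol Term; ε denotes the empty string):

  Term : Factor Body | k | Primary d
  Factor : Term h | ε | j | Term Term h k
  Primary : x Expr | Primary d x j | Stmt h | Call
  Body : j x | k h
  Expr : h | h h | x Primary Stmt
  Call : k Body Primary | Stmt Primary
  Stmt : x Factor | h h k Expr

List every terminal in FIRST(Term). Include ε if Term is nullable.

{ h, j, k, x }

From Term : Factor Body: Factor nullable, take FIRST(Factor) ∪ FIRST(Body) = { h, j, k, x }.
Term : k contributes {k}.
From Term : Primary d: add FIRST(Primary) = { h, k, x }.
Union: FIRST(Term) = { h, j, k, x }.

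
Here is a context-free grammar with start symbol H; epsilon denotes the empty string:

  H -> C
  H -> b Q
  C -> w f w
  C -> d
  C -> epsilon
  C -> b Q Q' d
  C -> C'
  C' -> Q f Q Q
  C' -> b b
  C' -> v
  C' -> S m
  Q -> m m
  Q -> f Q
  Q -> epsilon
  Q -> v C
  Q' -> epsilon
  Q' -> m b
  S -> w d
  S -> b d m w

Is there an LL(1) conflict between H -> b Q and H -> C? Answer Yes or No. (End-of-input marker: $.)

FIRST(b Q) = { b } and FIRST(C) = { b, d, f, m, v, w, epsilon }.
Both contain b, so the two alternatives are not disjoint — LL(1) conflict.

Yes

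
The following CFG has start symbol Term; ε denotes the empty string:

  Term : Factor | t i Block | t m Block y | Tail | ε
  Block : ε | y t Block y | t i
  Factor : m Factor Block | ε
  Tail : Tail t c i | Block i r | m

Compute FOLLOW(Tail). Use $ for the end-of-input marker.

In Term : Tail: Tail is at the end, add FOLLOW(Term) = { $ }.
In Tail : Tail t c i: add FIRST(t c i) = { t }.
Union: FOLLOW(Tail) = { $, t }.

{ $, t }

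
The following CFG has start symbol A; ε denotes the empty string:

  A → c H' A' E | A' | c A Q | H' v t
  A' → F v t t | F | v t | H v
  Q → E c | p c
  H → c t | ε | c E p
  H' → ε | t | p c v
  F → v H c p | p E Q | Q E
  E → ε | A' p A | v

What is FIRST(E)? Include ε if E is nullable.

{ c, p, v, ε }

E → ε contributes ε.
From E → A' p A: add FIRST(A') = { c, p, v }.
E → v contributes {v}.
Union: FIRST(E) = { c, p, v, ε }.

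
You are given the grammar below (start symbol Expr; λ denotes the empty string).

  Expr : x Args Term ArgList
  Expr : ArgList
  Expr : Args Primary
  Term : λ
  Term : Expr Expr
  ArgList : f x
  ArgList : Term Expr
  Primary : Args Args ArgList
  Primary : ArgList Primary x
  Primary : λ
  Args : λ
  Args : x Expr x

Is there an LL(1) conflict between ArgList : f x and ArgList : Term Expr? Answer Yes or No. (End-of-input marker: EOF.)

Yes

FIRST(f x) = { f } and FIRST(Term Expr) = { f, x, λ }.
Both contain f, so the two alternatives are not disjoint — LL(1) conflict.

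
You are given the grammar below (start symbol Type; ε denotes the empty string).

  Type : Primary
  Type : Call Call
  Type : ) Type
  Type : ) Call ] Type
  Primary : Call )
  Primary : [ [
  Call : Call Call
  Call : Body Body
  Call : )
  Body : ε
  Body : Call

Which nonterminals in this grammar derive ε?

Directly nullable (have an ε-production): Body.
Type : Call Call with every symbol nullable, so Type is nullable.
Call : Call Call with every symbol nullable, so Call is nullable.
No other nonterminal has a production whose RHS symbols are all nullable.

{ Body, Call, Type }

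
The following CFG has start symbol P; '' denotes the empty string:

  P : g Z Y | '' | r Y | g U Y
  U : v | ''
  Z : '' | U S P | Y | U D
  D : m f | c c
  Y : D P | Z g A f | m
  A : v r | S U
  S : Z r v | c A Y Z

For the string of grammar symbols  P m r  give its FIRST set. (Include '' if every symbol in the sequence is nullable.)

{ g, m, r }

Add FIRST(P)\{''} = { g, r }; P is nullable, continue.
m is a terminal; add {m} and stop.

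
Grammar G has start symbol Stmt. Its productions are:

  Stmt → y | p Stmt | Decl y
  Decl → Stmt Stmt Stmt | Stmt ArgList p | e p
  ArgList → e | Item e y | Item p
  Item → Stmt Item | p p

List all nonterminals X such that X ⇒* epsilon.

{ } (none)

No nonterminal has an empty production or an RHS whose symbols are all nullable.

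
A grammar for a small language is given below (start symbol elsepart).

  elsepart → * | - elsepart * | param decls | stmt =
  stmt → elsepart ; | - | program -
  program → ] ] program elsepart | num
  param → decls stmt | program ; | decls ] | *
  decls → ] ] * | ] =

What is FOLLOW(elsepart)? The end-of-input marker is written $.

elsepart is the start symbol, so $ ∈ FOLLOW(elsepart).
In elsepart → - elsepart *: add FIRST(*) = { * }.
In stmt → elsepart ;: add FIRST(;) = { ; }.
In program → ] ] program elsepart: elsepart is at the end, add FOLLOW(program) = { *, -, ;, ], num }.
Union: FOLLOW(elsepart) = { $, *, -, ;, ], num }.

{ $, *, -, ;, ], num }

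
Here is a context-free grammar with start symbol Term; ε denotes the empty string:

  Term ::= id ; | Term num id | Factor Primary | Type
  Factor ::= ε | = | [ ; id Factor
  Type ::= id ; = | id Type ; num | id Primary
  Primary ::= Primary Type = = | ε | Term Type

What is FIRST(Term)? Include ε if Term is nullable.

{ =, [, id, num, ε }

Term ::= id ; contributes {id}.
From Term ::= Term num id: Term nullable, take FIRST(Term) ∪ {num} = { =, [, id, num }.
From Term ::= Factor Primary: Factor, Primary nullable, take FIRST(Factor) ∪ FIRST(Primary) = { =, [, id, num }; also ε since the whole RHS is nullable.
From Term ::= Type: add FIRST(Type) = { id }.
Union: FIRST(Term) = { =, [, id, num, ε }.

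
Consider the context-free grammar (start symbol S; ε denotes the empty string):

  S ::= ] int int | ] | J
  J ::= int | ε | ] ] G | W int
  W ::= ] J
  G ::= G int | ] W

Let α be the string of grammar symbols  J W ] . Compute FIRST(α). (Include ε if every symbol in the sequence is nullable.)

{ ], int }

Add FIRST(J)\{ε} = { ], int }; J is nullable, continue.
Add FIRST(W) = { ] }; W is not nullable, stop.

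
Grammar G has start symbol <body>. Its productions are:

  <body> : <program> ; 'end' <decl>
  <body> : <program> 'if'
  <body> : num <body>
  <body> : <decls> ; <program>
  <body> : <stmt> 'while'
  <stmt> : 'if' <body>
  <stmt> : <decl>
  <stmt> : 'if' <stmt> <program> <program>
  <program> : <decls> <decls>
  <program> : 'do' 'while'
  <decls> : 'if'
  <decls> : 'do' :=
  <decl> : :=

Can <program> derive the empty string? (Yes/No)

No

No nonterminal in this grammar is nullable.
No production of <program> has an RHS whose symbols are all nullable, so <program> is not nullable.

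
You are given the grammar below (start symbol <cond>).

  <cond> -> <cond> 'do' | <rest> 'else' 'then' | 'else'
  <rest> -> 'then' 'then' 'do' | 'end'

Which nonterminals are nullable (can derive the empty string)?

No nonterminal has an empty production or an RHS whose symbols are all nullable.

{ } (none)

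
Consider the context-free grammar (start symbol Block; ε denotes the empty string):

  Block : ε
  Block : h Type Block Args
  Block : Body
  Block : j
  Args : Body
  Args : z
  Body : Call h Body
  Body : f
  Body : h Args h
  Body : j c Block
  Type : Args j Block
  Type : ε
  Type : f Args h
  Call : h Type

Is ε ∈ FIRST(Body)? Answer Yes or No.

Nullable nonterminals: Block, Type.
No production of Body has an RHS whose symbols are all nullable, so Body is not nullable.

No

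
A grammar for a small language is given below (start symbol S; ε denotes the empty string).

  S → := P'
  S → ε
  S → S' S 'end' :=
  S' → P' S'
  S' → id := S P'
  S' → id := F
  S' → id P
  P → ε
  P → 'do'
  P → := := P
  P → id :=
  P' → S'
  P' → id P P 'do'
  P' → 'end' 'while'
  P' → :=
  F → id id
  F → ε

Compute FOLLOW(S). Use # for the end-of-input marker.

S is the start symbol, so # ∈ FOLLOW(S).
In S → S' S 'end' :=: add FIRST('end' :=) = { 'end' }.
In S' → id := S P': add FIRST(P') = { 'end', :=, id }.
Union: FOLLOW(S) = { #, 'end', :=, id }.

{ #, 'end', :=, id }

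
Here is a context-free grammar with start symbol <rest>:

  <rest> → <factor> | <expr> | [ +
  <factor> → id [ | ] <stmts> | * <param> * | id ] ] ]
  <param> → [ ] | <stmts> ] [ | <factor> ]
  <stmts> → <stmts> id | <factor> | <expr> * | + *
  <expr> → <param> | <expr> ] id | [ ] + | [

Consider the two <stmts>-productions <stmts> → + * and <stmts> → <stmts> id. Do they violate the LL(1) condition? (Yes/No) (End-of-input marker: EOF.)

Yes

FIRST(+ *) = { + } and FIRST(<stmts> id) = { *, +, [, ], id }.
Both contain +, so the two alternatives are not disjoint — LL(1) conflict.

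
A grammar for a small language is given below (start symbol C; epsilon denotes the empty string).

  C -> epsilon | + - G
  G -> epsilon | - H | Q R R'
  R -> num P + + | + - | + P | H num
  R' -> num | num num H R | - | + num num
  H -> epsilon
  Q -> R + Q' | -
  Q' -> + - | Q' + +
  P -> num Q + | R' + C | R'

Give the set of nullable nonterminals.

Directly nullable (have an epsilon-production): C, G, H.
No other nonterminal has a production whose RHS symbols are all nullable.

{ C, G, H }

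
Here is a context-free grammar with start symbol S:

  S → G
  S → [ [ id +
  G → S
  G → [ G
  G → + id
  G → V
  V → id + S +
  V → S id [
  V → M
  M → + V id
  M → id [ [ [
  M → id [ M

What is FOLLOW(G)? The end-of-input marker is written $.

{ $, +, id }

In S → G: G is at the end, add FOLLOW(S) = { $, +, id }.
In G → [ G: G is at the end, add FOLLOW(G) = { $, +, id }.
Union: FOLLOW(G) = { $, +, id }.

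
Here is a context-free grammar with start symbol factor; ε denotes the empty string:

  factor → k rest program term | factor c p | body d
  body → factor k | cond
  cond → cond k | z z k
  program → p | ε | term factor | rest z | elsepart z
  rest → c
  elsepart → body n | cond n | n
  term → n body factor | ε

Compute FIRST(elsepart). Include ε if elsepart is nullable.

{ k, n, z }

From elsepart → body n: add FIRST(body) = { k, z }.
From elsepart → cond n: add FIRST(cond) = { z }.
elsepart → n contributes {n}.
Union: FIRST(elsepart) = { k, n, z }.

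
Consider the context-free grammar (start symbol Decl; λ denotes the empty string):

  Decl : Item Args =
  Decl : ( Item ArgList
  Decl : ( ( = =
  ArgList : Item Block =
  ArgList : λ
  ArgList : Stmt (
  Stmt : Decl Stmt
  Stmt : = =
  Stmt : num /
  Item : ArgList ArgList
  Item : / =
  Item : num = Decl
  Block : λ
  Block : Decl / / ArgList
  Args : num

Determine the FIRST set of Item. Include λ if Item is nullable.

{ (, /, =, num, λ }

From Item : ArgList ArgList: ArgList, ArgList nullable, take FIRST(ArgList) ∪ FIRST(ArgList) = { (, /, =, num }; also λ since the whole RHS is nullable.
Item : / = contributes {/}.
Item : num = Decl contributes {num}.
Union: FIRST(Item) = { (, /, =, num, λ }.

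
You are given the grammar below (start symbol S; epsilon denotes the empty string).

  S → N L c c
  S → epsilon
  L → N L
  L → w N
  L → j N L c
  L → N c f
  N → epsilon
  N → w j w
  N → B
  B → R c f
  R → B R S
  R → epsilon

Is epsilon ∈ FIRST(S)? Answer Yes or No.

S has an epsilon-production, so S ⇒ epsilon.

Yes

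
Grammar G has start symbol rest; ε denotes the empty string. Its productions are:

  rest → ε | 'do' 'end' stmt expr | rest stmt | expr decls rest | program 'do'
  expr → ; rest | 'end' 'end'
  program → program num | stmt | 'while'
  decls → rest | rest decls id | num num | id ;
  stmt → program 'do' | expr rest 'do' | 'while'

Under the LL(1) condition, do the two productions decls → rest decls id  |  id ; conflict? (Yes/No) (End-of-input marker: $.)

FIRST(rest decls id) = { 'do', 'end', 'while', ;, id, num } and FIRST(id ;) = { id }.
Both contain id, so the two alternatives are not disjoint — LL(1) conflict.

Yes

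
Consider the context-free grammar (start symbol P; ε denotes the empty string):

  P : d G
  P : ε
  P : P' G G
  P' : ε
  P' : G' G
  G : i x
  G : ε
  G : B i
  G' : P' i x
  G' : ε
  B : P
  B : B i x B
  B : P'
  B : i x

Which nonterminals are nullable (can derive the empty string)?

{ B, G, G', P, P' }

Directly nullable (have an ε-production): P, P', G, G'.
B : P with every symbol nullable, so B is nullable.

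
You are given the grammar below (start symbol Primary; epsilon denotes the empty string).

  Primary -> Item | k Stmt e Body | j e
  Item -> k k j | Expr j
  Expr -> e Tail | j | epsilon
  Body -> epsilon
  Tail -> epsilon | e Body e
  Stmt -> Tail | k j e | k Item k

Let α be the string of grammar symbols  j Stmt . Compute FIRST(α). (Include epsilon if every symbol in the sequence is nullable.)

j is a terminal; add {j} and stop.

{ j }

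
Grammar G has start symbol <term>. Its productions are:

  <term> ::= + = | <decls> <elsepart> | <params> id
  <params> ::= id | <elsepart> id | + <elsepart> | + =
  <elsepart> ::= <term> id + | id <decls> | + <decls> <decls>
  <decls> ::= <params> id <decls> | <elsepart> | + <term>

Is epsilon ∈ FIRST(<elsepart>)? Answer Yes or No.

No nonterminal in this grammar is nullable.
No production of <elsepart> has an RHS whose symbols are all nullable, so <elsepart> is not nullable.

No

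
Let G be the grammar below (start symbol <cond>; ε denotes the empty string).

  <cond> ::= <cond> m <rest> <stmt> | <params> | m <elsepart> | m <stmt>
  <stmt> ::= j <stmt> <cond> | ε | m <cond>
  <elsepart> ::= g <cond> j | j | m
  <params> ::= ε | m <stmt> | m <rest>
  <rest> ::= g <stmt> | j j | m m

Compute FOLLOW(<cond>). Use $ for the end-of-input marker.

<cond> is the start symbol, so $ ∈ FOLLOW(<cond>).
In <cond> ::= <cond> m <rest> <stmt>: add FIRST(m <rest> <stmt>) = { m }.
In <stmt> ::= j <stmt> <cond>: <cond> is at the end, add FOLLOW(<stmt>) = { $, j, m }.
In <stmt> ::= m <cond>: <cond> is at the end, add FOLLOW(<stmt>) = { $, j, m }.
In <elsepart> ::= g <cond> j: add FIRST(j) = { j }.
Union: FOLLOW(<cond>) = { $, j, m }.

{ $, j, m }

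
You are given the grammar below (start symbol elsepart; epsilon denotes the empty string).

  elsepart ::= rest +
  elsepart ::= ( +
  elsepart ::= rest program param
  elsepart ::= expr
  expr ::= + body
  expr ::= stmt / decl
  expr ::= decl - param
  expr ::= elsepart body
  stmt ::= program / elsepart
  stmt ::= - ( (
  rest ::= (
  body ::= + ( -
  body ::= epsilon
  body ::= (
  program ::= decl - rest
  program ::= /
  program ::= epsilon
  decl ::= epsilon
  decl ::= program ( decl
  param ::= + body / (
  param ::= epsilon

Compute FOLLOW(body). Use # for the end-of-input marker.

In expr ::= + body: body is at the end, add FOLLOW(expr) = { #, (, +, / }.
In expr ::= elsepart body: body is at the end, add FOLLOW(expr) = { #, (, +, / }.
In param ::= + body / (: add FIRST(/ () = { / }.
Union: FOLLOW(body) = { #, (, +, / }.

{ #, (, +, / }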